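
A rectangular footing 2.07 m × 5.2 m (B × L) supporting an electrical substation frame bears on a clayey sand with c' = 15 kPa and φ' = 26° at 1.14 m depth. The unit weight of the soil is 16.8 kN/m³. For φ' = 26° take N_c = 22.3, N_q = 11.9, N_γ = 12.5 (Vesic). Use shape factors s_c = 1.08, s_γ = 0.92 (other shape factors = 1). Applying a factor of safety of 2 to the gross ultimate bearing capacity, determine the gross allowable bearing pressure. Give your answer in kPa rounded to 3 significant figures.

Effective surcharge at the founding depth q = γ·D_f = 16.8 × 1.14 = 19.152 kPa.
q_ult = c·N_c·s_c + q·N_q + 0.5·γ·B·N_γ·s_γ
     = 15 × 22.3 × 1.08 + 19.152 × 11.9 + 0.5 × 16.8 × 2.07 × 12.5 × 0.92
     = 361.26 + 227.91 + 199.96 = 789.13 kPa.
q_all = q_ult / FS = 789.13 / 2 = 394.57 kPa.

q_all ≈ 395 kPa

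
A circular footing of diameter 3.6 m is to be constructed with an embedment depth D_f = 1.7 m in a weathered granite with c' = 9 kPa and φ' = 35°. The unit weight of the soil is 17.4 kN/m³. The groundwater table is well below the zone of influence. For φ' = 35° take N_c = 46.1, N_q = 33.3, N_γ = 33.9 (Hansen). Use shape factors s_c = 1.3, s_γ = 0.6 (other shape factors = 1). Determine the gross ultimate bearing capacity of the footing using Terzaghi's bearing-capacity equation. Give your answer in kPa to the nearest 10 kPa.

q = γ·D_f = 17.4 × 1.7 = 29.58 kPa.
c·N_c·s_c = 9 × 46.1 × 1.3 = 539.37 kPa
q·N_q = 29.58 × 33.3 = 985.01 kPa
0.5·γ·B·N_γ·s_γ = 0.5 × 17.4 × 3.6 × 33.9 × 0.6 = 637.05 kPa
q_ult = 539.37 + 985.01 + 637.05 = 2161.4 kPa.

q_ult ≈ 2160 kPa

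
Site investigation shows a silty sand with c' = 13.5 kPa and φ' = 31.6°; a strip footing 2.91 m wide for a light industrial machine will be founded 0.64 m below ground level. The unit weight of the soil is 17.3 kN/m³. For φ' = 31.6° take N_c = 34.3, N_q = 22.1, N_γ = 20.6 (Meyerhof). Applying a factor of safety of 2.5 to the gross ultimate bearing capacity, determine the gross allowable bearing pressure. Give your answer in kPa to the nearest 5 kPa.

q_all ≈ 490 kPa

Overburden at base level: q = 17.3 × 0.64 = 11.072 kPa.
Cohesion term c·N_c = 13.5 × 34.3 = 463.05 kPa; surcharge term q·N_q = 11.072 × 22.1 = 244.69 kPa; self-weight term 0.5·γ·B·N_γ = 0.5 × 17.3 × 2.91 × 20.6 = 518.53 kPa.
q_ult = 463.05 + 244.69 + 518.53 = 1226.3 kPa.
q_all = q_ult / FS = 1226.3 / 2.5 = 490.51 kPa.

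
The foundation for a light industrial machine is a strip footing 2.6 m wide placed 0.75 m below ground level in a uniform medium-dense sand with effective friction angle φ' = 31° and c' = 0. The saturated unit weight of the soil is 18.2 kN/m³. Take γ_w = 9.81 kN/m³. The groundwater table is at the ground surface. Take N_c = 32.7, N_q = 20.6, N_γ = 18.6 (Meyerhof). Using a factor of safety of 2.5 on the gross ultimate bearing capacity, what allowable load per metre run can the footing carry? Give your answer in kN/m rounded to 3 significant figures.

With the water table at the surface the whole profile is submerged: γ' = 18.2 − 9.81 = 8.39 kN/m³, so q = γ'·D_f = 6.2925 kPa; the same γ' applies in the ½γBN_γ term.
q_ult = q·N_q + 0.5·γ·B·N_γ
     = 6.2925 × 20.6 + 0.5 × 8.39 × 2.6 × 18.6
     = 129.63 + 202.87 = 332.5 kPa.
Gross allowable pressure q_all = 332.5 / 2.5 = 133 kPa.
Allowable wall load = q_all × B = 133 × 2.6 = 345.8 kN per metre run.

≈ 346 kN/m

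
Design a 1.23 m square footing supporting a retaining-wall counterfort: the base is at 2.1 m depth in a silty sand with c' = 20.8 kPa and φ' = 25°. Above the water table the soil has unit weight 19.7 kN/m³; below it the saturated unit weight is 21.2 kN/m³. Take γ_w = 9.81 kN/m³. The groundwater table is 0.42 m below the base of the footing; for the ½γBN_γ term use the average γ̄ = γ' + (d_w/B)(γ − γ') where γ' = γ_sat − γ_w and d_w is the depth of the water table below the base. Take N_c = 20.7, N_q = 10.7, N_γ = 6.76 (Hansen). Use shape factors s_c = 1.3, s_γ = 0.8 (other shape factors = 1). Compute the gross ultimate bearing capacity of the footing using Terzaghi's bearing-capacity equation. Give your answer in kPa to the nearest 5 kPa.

Overburden at base level: q = 19.7 × 2.1 = 41.37 kPa.
The water table is 0.42 m below the base (< B = 1.23 m), so the ½γBN_γ term uses γ̄ = γ' + (d_w/B)(γ − γ') = 11.39 + (0.42/1.23)(19.7 − 11.39) = 14.228 kN/m³.
Cohesion term c·N_c·s_c = 20.8 × 20.7 × 1.3 = 559.73 kPa; surcharge term q·N_q = 41.37 × 10.7 = 442.66 kPa; self-weight term 0.5·γ·B·N_γ·s_γ = 0.5 × 14.228 × 1.23 × 6.76 × 0.8 = 47.32 kPa.
q_ult = 559.73 + 442.66 + 47.32 = 1049.7 kPa.

q_ult ≈ 1050 kPa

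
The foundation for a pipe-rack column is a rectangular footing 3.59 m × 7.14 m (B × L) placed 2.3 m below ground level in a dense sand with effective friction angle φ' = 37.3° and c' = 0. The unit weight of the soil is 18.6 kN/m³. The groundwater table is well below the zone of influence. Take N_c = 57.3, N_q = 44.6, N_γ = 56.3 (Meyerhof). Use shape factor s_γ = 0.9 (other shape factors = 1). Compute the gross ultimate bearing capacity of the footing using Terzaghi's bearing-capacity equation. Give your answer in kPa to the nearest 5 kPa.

q_ult ≈ 3600 kPa

Overburden at base level: q = 18.6 × 2.3 = 42.78 kPa.
Surcharge term q·N_q = 42.78 × 44.6 = 1908 kPa; self-weight term 0.5·γ·B·N_γ·s_γ = 0.5 × 18.6 × 3.59 × 56.3 × 0.9 = 1691.7 kPa.
q_ult = 1908 + 1691.7 = 3599.7 kPa.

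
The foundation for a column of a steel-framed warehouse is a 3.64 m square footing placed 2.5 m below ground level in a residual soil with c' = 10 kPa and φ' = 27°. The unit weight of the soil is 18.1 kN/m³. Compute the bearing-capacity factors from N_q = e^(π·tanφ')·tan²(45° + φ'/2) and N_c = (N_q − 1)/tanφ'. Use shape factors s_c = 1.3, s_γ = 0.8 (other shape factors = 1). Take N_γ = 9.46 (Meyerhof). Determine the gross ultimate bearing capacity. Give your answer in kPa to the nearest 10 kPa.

tan27° = 0.5095, so N_q = e^(π×0.5095)·tan²(58.5°) = 4.957 × 2.663 = 13.2.
N_c = (13.2 − 1)/tan27° = 23.94.
Effective surcharge at the founding depth q = γ·D_f = 18.1 × 2.5 = 45.25 kPa.
q_ult = c·N_c·s_c + q·N_q + 0.5·γ·B·N_γ·s_γ
     = 10 × 23.942 × 1.3 + 45.25 × 13.199 + 0.5 × 18.1 × 3.64 × 9.46 × 0.8
     = 311.25 + 597.26 + 249.31 = 1157.8 kPa.

q_ult ≈ 1160 kPa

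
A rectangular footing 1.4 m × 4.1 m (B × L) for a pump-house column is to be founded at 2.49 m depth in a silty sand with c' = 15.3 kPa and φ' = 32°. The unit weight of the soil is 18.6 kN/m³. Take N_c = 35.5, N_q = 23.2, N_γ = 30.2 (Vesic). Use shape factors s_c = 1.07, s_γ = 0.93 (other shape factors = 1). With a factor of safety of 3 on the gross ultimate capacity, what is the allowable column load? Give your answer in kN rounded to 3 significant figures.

P_all ≈ 3870 kN

Overburden at base level: q = 18.6 × 2.49 = 46.314 kPa.
Cohesion term c·N_c·s_c = 15.3 × 35.5 × 1.07 = 581.17 kPa; surcharge term q·N_q = 46.314 × 23.2 = 1074.5 kPa; self-weight term 0.5·γ·B·N_γ·s_γ = 0.5 × 18.6 × 1.4 × 30.2 × 0.93 = 365.68 kPa.
q_ult = 581.17 + 1074.5 + 365.68 = 2021.3 kPa.
Gross allowable pressure q_all = 2021.3 / 3 = 673.78 kPa.
Footing area = 5.74 m², so allowable column load = 673.78 × 5.74 = 3867.5 kN.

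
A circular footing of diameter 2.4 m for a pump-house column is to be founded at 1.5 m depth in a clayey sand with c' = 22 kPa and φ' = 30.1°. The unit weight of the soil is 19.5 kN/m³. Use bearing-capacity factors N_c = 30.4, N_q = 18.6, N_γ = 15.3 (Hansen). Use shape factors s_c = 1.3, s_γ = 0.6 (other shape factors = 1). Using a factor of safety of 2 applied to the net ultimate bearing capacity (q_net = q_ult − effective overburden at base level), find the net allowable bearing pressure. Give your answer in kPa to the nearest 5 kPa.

q_all(net) ≈ 800 kPa

Effective surcharge at the founding depth q = γ·D_f = 19.5 × 1.5 = 29.25 kPa.
q_ult = c·N_c·s_c + q·N_q + 0.5·γ·B·N_γ·s_γ
     = 22 × 30.4 × 1.3 + 29.25 × 18.6 + 0.5 × 19.5 × 2.4 × 15.3 × 0.6
     = 869.44 + 544.05 + 214.81 = 1628.3 kPa.
Net ultimate: q_net = 1628.3 − 29.25 = 1599.1 kPa.
q_all(net) = 1599.1 / 2 = 799.53 kPa.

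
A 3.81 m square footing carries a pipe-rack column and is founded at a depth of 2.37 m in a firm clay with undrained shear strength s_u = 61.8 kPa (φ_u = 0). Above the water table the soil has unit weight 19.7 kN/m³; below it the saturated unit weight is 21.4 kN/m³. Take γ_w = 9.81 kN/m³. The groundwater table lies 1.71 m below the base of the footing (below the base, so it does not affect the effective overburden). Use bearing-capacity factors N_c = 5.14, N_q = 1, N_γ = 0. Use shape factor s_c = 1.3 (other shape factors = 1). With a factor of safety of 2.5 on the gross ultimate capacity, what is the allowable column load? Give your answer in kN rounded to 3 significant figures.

Effective surcharge at the founding depth q = γ·D_f = 19.7 × 2.37 = 46.689 kPa.
q_ult = c·N_c·s_c + q·N_q
     = 61.8 × 5.14 × 1.3 + 46.689 × 1
     = 412.95 + 46.689 = 459.64 kPa.
Gross allowable pressure q_all = 459.64 / 2.5 = 183.85 kPa.
Footing area = 14.5161 m², so allowable column load = 183.85 × 14.5161 = 2668.9 kN.

P_all ≈ 2670 kN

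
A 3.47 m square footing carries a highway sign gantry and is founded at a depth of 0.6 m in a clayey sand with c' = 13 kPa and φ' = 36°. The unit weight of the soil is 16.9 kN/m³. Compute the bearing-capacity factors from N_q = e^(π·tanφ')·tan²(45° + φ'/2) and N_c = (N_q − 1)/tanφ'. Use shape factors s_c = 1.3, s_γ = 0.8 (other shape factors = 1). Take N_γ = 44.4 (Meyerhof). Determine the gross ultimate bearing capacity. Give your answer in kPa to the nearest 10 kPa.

q_ult ≈ 2280 kPa

tan36° = 0.7265, so N_q = e^(π×0.7265)·tan²(63°) = 9.801 × 3.852 = 37.75.
N_c = (37.75 − 1)/tan36° = 50.59.
Effective surcharge at the founding depth q = γ·D_f = 16.9 × 0.6 = 10.14 kPa.
q_ult = c·N_c·s_c + q·N_q + 0.5·γ·B·N_γ·s_γ
     = 13 × 50.585 × 1.3 + 10.14 × 37.752 + 0.5 × 16.9 × 3.47 × 44.4 × 0.8
     = 854.89 + 382.81 + 1041.5 = 2279.2 kPa.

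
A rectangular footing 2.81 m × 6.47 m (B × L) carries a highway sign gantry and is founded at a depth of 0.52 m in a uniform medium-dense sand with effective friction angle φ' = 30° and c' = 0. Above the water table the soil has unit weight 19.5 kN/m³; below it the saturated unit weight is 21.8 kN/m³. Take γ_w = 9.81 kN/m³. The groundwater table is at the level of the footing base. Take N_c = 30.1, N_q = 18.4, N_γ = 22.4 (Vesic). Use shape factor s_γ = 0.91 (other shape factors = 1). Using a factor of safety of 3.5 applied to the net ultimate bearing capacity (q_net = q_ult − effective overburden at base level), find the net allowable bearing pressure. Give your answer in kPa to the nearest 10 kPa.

q_all(net) ≈ 150 kPa

Overburden at base level: q = 19.5 × 0.52 = 10.14 kPa.
Below the base the soil is submerged, so the ½γBN_γ term uses γ' = 21.8 − 9.81 = 11.99 kN/m³.
Surcharge term q·N_q = 10.14 × 18.4 = 186.58 kPa; self-weight term 0.5·γ·B·N_γ·s_γ = 0.5 × 11.99 × 2.81 × 22.4 × 0.91 = 343.39 kPa.
q_ult = 186.58 + 343.39 = 529.96 kPa.
Net ultimate: q_net = 529.96 − 10.14 = 519.82 kPa.
q_all(net) = 519.82 / 3.5 = 148.52 kPa.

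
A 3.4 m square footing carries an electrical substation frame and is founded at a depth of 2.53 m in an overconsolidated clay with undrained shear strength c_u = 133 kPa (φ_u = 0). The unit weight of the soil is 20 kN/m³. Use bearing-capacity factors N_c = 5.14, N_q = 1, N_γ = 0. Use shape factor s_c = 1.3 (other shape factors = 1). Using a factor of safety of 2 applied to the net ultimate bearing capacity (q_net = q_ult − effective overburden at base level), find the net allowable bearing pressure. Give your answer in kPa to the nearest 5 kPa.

q = γ·D_f = 20 × 2.53 = 50.6 kPa.
c·N_c·s_c = 133 × 5.14 × 1.3 = 888.71 kPa
q·N_q = 50.6 × 1 = 50.6 kPa
q_ult = 888.71 + 50.6 = 939.31 kPa.
Net ultimate: q_net = 939.31 − 50.6 = 888.71 kPa.
q_all(net) = 888.71 / 2 = 444.35 kPa.

q_all(net) ≈ 445 kPa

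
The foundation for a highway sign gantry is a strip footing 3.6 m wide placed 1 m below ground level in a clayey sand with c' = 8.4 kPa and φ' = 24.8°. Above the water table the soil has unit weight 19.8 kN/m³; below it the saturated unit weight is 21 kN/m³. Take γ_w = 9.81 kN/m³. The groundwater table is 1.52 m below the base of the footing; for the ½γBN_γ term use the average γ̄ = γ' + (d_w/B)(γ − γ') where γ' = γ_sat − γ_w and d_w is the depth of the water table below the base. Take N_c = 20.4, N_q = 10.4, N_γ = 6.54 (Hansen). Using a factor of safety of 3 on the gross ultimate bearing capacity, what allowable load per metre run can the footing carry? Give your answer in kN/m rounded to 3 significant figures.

≈ 662 kN/m

q = γ·D_f = 19.8 × 1 = 19.8 kPa.
γ' = 11.19 kN/m³; averaging over the depth B below the base, γ̄ = γ' + (d_w/B)(γ − γ') = 14.825 kN/m³.
c·N_c = 8.4 × 20.4 = 171.36 kPa
q·N_q = 19.8 × 10.4 = 205.92 kPa
0.5·γ·B·N_γ = 0.5 × 14.825 × 3.6 × 6.54 = 174.52 kPa
q_ult = 171.36 + 205.92 + 174.52 = 551.8 kPa.
Gross allowable pressure q_all = 551.8 / 3 = 183.93 kPa.
Allowable wall load = q_all × B = 183.93 × 3.6 = 662.16 kN per metre run.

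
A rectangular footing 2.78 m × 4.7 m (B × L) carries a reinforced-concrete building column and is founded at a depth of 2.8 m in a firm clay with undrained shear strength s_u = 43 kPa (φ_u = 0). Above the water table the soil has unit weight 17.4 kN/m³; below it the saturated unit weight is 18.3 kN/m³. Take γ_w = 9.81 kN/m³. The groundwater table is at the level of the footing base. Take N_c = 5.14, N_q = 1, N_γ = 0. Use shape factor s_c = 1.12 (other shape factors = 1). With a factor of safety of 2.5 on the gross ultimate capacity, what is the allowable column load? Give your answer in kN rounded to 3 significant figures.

Overburden at base level: q = 17.4 × 2.8 = 48.72 kPa.
Cohesion term c·N_c·s_c = 43 × 5.14 × 1.12 = 247.54 kPa; surcharge term q·N_q = 48.72 × 1 = 48.72 kPa.
q_ult = 247.54 + 48.72 = 296.26 kPa.
Gross allowable pressure q_all = 296.26 / 2.5 = 118.5 kPa.
Footing area = 13.066 m², so allowable column load = 118.5 × 13.066 = 1548.4 kN.

P_all ≈ 1550 kN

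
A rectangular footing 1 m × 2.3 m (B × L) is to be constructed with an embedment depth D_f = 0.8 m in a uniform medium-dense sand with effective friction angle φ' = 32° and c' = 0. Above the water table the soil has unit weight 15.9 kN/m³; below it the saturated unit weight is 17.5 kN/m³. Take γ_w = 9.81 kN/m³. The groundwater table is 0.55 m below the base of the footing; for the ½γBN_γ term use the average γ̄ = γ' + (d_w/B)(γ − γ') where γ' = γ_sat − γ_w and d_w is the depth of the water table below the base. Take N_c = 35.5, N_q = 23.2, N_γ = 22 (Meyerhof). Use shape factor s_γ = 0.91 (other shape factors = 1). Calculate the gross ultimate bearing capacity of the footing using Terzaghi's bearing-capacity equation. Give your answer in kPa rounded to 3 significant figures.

Effective surcharge at the founding depth q = γ·D_f = 15.9 × 0.8 = 12.72 kPa.
With d_w = 0.55 m < B, γ̄ = 7.69 + (0.55/1) × (15.9 − 7.69) = 12.206 kN/m³.
q_ult = q·N_q + 0.5·γ·B·N_γ·s_γ
     = 12.72 × 23.2 + 0.5 × 12.206 × 1 × 22 × 0.91
     = 295.1 + 122.18 = 417.28 kPa.

q_ult ≈ 417 kPa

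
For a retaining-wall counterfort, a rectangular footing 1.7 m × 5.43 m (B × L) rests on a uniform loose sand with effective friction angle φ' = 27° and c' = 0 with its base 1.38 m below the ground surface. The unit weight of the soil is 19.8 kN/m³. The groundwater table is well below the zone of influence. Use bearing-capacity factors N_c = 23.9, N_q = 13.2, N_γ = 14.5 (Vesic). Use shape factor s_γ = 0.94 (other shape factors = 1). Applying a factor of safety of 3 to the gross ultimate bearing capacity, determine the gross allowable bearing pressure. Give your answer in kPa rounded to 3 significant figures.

q_all ≈ 197 kPa

Effective surcharge at the founding depth q = γ·D_f = 19.8 × 1.38 = 27.324 kPa.
q_ult = q·N_q + 0.5·γ·B·N_γ·s_γ
     = 27.324 × 13.2 + 0.5 × 19.8 × 1.7 × 14.5 × 0.94
     = 360.68 + 229.39 = 590.07 kPa.
q_all = q_ult / FS = 590.07 / 3 = 196.69 kPa.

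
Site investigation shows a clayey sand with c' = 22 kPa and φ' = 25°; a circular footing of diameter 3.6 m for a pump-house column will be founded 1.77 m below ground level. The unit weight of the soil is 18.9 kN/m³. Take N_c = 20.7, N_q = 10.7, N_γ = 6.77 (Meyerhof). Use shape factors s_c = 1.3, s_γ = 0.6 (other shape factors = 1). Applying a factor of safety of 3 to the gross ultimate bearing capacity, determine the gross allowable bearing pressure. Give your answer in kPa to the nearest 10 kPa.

q_all ≈ 360 kPa

Effective surcharge at the founding depth q = γ·D_f = 18.9 × 1.77 = 33.453 kPa.
q_ult = c·N_c·s_c + q·N_q + 0.5·γ·B·N_γ·s_γ
     = 22 × 20.7 × 1.3 + 33.453 × 10.7 + 0.5 × 18.9 × 3.6 × 6.77 × 0.6
     = 592.02 + 357.95 + 138.19 = 1088.2 kPa.
q_all = q_ult / FS = 1088.2 / 3 = 362.72 kPa.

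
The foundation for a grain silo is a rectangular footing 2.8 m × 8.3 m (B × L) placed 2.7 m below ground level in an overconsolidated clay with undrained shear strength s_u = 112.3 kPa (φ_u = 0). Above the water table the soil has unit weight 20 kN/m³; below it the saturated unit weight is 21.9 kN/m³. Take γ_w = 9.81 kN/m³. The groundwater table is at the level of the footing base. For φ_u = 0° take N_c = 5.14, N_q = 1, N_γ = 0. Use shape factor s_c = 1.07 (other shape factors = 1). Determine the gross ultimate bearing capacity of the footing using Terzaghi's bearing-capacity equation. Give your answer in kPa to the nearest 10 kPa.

q = γ·D_f = 20 × 2.7 = 54 kPa.
c·N_c·s_c = 112.3 × 5.14 × 1.07 = 617.63 kPa
q·N_q = 54 × 1 = 54 kPa
q_ult = 617.63 + 54 = 671.63 kPa.

q_ult ≈ 670 kPa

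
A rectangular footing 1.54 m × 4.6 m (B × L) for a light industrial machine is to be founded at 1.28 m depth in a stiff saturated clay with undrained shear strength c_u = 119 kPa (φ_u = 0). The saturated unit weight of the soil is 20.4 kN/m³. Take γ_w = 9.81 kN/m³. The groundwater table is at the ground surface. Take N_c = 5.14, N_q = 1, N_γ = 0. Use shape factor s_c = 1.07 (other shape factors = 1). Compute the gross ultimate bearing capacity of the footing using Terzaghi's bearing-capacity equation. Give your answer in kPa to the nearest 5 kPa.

q_ult ≈ 670 kPa

With the water table at the surface the whole profile is submerged: γ' = 20.4 − 9.81 = 10.59 kN/m³, so q = γ'·D_f = 13.555 kPa.
q_ult = c·N_c·s_c + q·N_q
     = 119 × 5.14 × 1.07 + 13.555 × 1
     = 654.48 + 13.555 = 668.03 kPa.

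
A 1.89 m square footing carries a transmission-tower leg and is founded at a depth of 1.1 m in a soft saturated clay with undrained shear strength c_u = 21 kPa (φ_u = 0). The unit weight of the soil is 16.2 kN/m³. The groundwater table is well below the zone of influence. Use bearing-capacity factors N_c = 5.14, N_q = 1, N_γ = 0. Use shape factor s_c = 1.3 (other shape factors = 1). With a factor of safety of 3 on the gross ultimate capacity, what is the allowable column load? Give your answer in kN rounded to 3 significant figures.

q = γ·D_f = 16.2 × 1.1 = 17.82 kPa.
c·N_c·s_c = 21 × 5.14 × 1.3 = 140.32 kPa
q·N_q = 17.82 × 1 = 17.82 kPa
q_ult = 140.32 + 17.82 = 158.14 kPa.
Gross allowable pressure q_all = 158.14 / 3 = 52.714 kPa.
Footing area = 3.5721 m², so allowable column load = 52.714 × 3.5721 = 188.3 kN.

P_all ≈ 188 kN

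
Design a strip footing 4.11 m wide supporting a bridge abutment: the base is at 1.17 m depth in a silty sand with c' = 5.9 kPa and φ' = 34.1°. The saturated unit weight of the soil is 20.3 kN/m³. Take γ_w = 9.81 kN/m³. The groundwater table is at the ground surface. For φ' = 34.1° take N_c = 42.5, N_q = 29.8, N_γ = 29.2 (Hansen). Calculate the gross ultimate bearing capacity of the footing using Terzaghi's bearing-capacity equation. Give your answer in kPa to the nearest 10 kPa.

q_ult ≈ 1250 kPa

γ' = 20.3 − 9.81 = 10.49 kN/m³ (submerged throughout). q = 10.49 × 1.17 = 12.273 kPa; the same γ' applies in the ½γBN_γ term.
c·N_c = 5.9 × 42.5 = 250.75 kPa
q·N_q = 12.273 × 29.8 = 365.74 kPa
0.5·γ·B·N_γ = 0.5 × 10.49 × 4.11 × 29.2 = 629.46 kPa
q_ult = 250.75 + 365.74 + 629.46 = 1246 kPa.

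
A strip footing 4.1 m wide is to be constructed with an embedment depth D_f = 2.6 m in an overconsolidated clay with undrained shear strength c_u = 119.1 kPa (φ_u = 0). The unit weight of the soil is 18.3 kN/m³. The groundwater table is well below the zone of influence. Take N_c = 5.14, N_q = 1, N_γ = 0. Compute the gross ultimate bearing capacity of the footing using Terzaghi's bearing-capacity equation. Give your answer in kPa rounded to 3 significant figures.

q = γ·D_f = 18.3 × 2.6 = 47.58 kPa.
c·N_c = 119.1 × 5.14 = 612.17 kPa
q·N_q = 47.58 × 1 = 47.58 kPa
q_ult = 612.17 + 47.58 = 659.75 kPa.

q_ult ≈ 660 kPa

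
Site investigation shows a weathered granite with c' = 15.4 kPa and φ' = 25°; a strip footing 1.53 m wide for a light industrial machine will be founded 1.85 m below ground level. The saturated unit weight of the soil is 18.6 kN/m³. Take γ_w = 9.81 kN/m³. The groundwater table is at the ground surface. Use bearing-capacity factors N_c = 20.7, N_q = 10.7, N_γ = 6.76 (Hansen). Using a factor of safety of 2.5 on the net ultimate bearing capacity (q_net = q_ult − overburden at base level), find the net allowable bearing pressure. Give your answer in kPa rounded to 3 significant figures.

q_all(net) ≈ 209 kPa

Water table at ground surface, so effective unit weight γ' = 18.6 − 9.81 = 8.79 kN/m³ is used throughout; overburden q = 8.79 × 1.85 = 16.262 kPa; the same γ' applies in the ½γBN_γ term.
Cohesion term c·N_c = 15.4 × 20.7 = 318.78 kPa; surcharge term q·N_q = 16.262 × 10.7 = 174 kPa; self-weight term 0.5·γ·B·N_γ = 0.5 × 8.79 × 1.53 × 6.76 = 45.457 kPa.
q_ult = 318.78 + 174 + 45.457 = 538.23 kPa.
q_net = 538.23 − 16.262 = 521.97 kPa.
q_all(net) = 521.97 / 2.5 = 208.79 kPa.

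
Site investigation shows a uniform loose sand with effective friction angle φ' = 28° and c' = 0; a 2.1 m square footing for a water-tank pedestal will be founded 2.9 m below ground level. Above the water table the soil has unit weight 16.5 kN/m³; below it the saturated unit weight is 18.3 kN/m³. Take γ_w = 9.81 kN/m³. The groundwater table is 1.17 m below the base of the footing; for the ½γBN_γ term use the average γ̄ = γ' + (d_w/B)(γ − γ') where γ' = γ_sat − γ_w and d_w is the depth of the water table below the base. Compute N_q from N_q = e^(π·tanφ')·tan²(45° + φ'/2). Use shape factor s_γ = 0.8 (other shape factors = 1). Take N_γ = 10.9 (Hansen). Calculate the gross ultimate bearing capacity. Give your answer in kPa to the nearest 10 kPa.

tan28° = 0.5317, so N_q = e^(π×0.5317)·tan²(59°) = 5.314 × 2.77 = 14.72.
Overburden at base level: q = 16.5 × 2.9 = 47.85 kPa.
The water table is 1.17 m below the base (< B = 2.1 m), so the ½γBN_γ term uses γ̄ = γ' + (d_w/B)(γ − γ') = 8.49 + (1.17/2.1)(16.5 − 8.49) = 12.953 kN/m³.
Surcharge term q·N_q = 47.85 × 14.72 = 704.35 kPa; self-weight term 0.5·γ·B·N_γ·s_γ = 0.5 × 12.953 × 2.1 × 10.9 × 0.8 = 118.6 kPa.
q_ult = 704.35 + 118.6 = 822.94 kPa.

q_ult ≈ 820 kPa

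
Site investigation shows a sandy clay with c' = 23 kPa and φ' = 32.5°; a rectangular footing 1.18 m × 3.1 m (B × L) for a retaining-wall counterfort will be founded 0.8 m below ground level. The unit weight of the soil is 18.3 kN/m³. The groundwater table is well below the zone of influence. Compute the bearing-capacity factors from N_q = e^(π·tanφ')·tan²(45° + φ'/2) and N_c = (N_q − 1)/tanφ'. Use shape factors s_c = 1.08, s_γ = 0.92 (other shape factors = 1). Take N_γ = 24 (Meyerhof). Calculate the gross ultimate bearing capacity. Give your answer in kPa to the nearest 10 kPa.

tan32.5° = 0.6371, so N_q = e^(π×0.6371)·tan²(61.25°) = 7.4 × 3.322 = 24.58.
N_c = (24.58 − 1)/tan32.5° = 37.02.
q = γ·D_f = 18.3 × 0.8 = 14.64 kPa.
c·N_c·s_c = 23 × 37.02 × 1.08 = 919.58 kPa
q·N_q = 14.64 × 24.585 = 359.92 kPa
0.5·γ·B·N_γ·s_γ = 0.5 × 18.3 × 1.18 × 24 × 0.92 = 238.4 kPa
q_ult = 919.58 + 359.92 + 238.4 = 1517.9 kPa.

q_ult ≈ 1520 kPa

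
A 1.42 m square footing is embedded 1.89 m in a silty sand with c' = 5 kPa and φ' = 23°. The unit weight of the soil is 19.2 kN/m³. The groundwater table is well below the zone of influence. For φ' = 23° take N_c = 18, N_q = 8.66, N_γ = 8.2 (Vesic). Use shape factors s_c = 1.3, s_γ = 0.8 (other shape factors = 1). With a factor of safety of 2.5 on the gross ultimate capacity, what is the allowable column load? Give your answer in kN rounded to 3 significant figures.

P_all ≈ 420 kN

q = γ·D_f = 19.2 × 1.89 = 36.288 kPa.
c·N_c·s_c = 5 × 18 × 1.3 = 117 kPa
q·N_q = 36.288 × 8.66 = 314.25 kPa
0.5·γ·B·N_γ·s_γ = 0.5 × 19.2 × 1.42 × 8.2 × 0.8 = 89.426 kPa
q_ult = 117 + 314.25 + 89.426 = 520.68 kPa.
Gross allowable pressure q_all = 520.68 / 2.5 = 208.27 kPa.
Footing area = 2.0164 m², so allowable column load = 208.27 × 2.0164 = 419.96 kN.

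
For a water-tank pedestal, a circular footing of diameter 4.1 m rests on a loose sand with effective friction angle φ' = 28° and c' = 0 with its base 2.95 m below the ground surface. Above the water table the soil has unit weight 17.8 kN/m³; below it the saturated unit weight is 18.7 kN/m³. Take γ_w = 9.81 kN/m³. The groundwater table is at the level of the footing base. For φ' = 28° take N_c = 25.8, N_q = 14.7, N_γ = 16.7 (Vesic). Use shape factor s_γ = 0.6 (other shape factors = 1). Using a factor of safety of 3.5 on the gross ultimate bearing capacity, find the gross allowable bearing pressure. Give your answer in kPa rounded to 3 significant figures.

q_all ≈ 273 kPa

Effective surcharge at the founding depth q = γ·D_f = 17.8 × 2.95 = 52.51 kPa.
The water table coincides with the base, so in the self-weight term γ → γ' = 8.89 kN/m³.
q_ult = q·N_q + 0.5·γ·B·N_γ·s_γ
     = 52.51 × 14.7 + 0.5 × 8.89 × 4.1 × 16.7 × 0.6
     = 771.9 + 182.61 = 954.51 kPa.
q_all = 954.51 / 3.5 = 272.72 kPa.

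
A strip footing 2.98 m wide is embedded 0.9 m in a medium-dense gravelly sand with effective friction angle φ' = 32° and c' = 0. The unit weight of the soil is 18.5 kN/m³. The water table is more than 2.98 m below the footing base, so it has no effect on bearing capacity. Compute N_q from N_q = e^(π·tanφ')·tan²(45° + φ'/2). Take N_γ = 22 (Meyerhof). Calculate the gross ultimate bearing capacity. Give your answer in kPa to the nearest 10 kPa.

q_ult ≈ 990 kPa

tan32° = 0.6249, so N_q = e^(π×0.6249)·tan²(61°) = 7.121 × 3.255 = 23.18.
q = γ·D_f = 18.5 × 0.9 = 16.65 kPa.
q·N_q = 16.65 × 23.177 = 385.89 kPa
0.5·γ·B·N_γ = 0.5 × 18.5 × 2.98 × 22 = 606.43 kPa
q_ult = 385.89 + 606.43 = 992.32 kPa.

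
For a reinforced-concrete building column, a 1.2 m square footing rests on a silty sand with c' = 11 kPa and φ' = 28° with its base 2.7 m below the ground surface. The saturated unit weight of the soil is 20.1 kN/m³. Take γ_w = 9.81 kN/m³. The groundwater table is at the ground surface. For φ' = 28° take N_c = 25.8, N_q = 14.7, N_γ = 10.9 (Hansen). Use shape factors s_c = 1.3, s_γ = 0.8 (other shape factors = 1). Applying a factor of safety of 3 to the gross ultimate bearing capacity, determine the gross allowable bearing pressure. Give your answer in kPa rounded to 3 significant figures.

q_all ≈ 277 kPa

Water table at ground surface, so effective unit weight γ' = 20.1 − 9.81 = 10.29 kN/m³ is used throughout; overburden q = 10.29 × 2.7 = 27.783 kPa; the same γ' applies in the ½γBN_γ term.
Cohesion term c·N_c·s_c = 11 × 25.8 × 1.3 = 368.94 kPa; surcharge term q·N_q = 27.783 × 14.7 = 408.41 kPa; self-weight term 0.5·γ·B·N_γ·s_γ = 0.5 × 10.29 × 1.2 × 10.9 × 0.8 = 53.837 kPa.
q_ult = 368.94 + 408.41 + 53.837 = 831.19 kPa.
q_all = q_ult / FS = 831.19 / 3 = 277.06 kPa.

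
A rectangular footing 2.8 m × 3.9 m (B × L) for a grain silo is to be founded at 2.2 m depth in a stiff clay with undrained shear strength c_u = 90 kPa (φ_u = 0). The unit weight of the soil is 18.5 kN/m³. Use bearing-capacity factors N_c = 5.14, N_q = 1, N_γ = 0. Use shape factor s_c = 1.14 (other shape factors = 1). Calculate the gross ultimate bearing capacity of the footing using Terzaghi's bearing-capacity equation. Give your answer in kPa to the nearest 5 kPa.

q_ult ≈ 570 kPa

q = γ·D_f = 18.5 × 2.2 = 40.7 kPa.
c·N_c·s_c = 90 × 5.14 × 1.14 = 527.36 kPa
q·N_q = 40.7 × 1 = 40.7 kPa
q_ult = 527.36 + 40.7 = 568.06 kPa.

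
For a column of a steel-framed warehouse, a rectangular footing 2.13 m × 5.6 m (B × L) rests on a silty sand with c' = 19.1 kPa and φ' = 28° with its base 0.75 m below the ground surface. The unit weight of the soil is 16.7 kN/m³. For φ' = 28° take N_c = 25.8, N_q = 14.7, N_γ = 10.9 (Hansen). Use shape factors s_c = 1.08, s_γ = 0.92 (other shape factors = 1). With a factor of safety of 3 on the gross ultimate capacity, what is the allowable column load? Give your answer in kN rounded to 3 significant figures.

q = γ·D_f = 16.7 × 0.75 = 12.525 kPa.
c·N_c·s_c = 19.1 × 25.8 × 1.08 = 532.2 kPa
q·N_q = 12.525 × 14.7 = 184.12 kPa
0.5·γ·B·N_γ·s_γ = 0.5 × 16.7 × 2.13 × 10.9 × 0.92 = 178.35 kPa
q_ult = 532.2 + 184.12 + 178.35 = 894.67 kPa.
Gross allowable pressure q_all = 894.67 / 3 = 298.22 kPa.
Footing area = 11.928 m², so allowable column load = 298.22 × 11.928 = 3557.2 kN.

P_all ≈ 3560 kN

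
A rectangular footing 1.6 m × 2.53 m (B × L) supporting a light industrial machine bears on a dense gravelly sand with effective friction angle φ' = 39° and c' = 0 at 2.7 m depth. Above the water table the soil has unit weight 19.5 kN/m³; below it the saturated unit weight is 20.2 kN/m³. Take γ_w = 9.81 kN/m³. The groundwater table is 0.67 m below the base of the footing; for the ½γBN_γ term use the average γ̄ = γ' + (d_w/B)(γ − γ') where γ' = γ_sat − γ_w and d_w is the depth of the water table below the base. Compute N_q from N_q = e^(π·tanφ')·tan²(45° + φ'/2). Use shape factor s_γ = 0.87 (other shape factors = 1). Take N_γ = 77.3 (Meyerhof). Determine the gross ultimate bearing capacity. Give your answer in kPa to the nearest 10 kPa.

q_ult ≈ 3710 kPa

tan39° = 0.8098, so N_q = e^(π×0.8098)·tan²(64.5°) = 12.731 × 4.395 = 55.96.
q = γ·D_f = 19.5 × 2.7 = 52.65 kPa.
γ' = 10.39 kN/m³; averaging over the depth B below the base, γ̄ = γ' + (d_w/B)(γ − γ') = 14.205 kN/m³.
q·N_q = 52.65 × 55.957 = 2946.2 kPa
0.5·γ·B·N_γ·s_γ = 0.5 × 14.205 × 1.6 × 77.3 × 0.87 = 764.23 kPa
q_ult = 2946.2 + 764.23 = 3710.4 kPa.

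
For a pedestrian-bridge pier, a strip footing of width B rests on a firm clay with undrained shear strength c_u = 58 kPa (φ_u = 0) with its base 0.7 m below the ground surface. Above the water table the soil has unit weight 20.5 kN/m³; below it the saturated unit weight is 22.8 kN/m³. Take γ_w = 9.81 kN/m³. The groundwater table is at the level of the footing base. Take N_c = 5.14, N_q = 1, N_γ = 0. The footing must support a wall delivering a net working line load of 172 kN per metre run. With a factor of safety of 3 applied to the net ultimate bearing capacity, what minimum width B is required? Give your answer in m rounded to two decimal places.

B = 1.73 m

Overburden at base level: q = 20.5 × 0.7 = 14.35 kPa.
Cohesion term c·N_c = 58 × 5.14 = 298.12 kPa; surcharge term q·N_q = 14.35 × 1 = 14.35 kPa.
q_ult = 298.12 + 14.35 = 312.47 kPa.
For φ = 0 the ½γBN_γ term vanishes, so q_ult is independent of B. q_net = 312.47 − 14.35 = 298.12 kPa; q_all(net) = 298.12/3 = 99.373 kPa.
Required width B = w / q_all(net) = 172 / 99.373 = 1.731 m.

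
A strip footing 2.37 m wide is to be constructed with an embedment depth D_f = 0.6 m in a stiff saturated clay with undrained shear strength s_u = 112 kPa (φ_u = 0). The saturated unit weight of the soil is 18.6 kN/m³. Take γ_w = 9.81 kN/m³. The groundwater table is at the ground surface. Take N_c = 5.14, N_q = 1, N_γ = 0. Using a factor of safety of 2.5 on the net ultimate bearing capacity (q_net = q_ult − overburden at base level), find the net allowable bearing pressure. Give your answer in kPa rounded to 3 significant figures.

q_all(net) ≈ 230 kPa

Water table at ground surface, so effective unit weight γ' = 18.6 − 9.81 = 8.79 kN/m³ is used throughout; overburden q = 8.79 × 0.6 = 5.274 kPa.
Cohesion term c·N_c = 112 × 5.14 = 575.68 kPa; surcharge term q·N_q = 5.274 × 1 = 5.274 kPa.
q_ult = 575.68 + 5.274 = 580.95 kPa.
q_net = 580.95 − 5.274 = 575.68 kPa.
q_all(net) = 575.68 / 2.5 = 230.27 kPa.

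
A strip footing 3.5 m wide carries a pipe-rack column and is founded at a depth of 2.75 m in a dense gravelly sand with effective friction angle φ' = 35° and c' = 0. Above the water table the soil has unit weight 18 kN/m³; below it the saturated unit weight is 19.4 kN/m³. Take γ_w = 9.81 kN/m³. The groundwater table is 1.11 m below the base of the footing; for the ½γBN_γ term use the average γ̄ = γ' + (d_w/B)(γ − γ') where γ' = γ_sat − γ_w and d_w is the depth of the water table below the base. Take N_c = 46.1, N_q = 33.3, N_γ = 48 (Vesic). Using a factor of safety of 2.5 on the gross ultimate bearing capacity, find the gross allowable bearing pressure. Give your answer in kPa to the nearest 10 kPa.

q = γ·D_f = 18 × 2.75 = 49.5 kPa.
γ' = 9.59 kN/m³; averaging over the depth B below the base, γ̄ = γ' + (d_w/B)(γ − γ') = 12.257 kN/m³.
q·N_q = 49.5 × 33.3 = 1648.3 kPa
0.5·γ·B·N_γ = 0.5 × 12.257 × 3.5 × 48 = 1029.6 kPa
q_ult = 1648.3 + 1029.6 = 2678 kPa.
q_all = 2678 / 2.5 = 1071.2 kPa.

q_all ≈ 1070 kPa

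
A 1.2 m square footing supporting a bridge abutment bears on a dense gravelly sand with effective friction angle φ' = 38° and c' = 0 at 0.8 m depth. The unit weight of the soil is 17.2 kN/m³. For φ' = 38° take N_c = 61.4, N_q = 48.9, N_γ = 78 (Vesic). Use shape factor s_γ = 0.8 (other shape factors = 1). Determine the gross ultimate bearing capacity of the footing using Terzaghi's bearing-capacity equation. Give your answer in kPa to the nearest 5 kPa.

q_ult ≈ 1315 kPa

Overburden at base level: q = 17.2 × 0.8 = 13.76 kPa.
Surcharge term q·N_q = 13.76 × 48.9 = 672.86 kPa; self-weight term 0.5·γ·B·N_γ·s_γ = 0.5 × 17.2 × 1.2 × 78 × 0.8 = 643.97 kPa.
q_ult = 672.86 + 643.97 = 1316.8 kPa.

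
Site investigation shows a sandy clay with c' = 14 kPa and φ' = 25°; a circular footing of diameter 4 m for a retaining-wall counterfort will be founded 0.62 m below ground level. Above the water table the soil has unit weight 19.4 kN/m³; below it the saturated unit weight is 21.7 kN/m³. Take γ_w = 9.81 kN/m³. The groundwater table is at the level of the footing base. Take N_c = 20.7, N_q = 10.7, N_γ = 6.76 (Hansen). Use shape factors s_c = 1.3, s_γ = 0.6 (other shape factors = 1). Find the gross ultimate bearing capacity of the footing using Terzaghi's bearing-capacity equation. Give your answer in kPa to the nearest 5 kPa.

Effective surcharge at the founding depth q = γ·D_f = 19.4 × 0.62 = 12.028 kPa.
The water table coincides with the base, so in the self-weight term γ → γ' = 11.89 kN/m³.
q_ult = c·N_c·s_c + q·N_q + 0.5·γ·B·N_γ·s_γ
     = 14 × 20.7 × 1.3 + 12.028 × 10.7 + 0.5 × 11.89 × 4 × 6.76 × 0.6
     = 376.74 + 128.7 + 96.452 = 601.89 kPa.

q_ult ≈ 600 kPa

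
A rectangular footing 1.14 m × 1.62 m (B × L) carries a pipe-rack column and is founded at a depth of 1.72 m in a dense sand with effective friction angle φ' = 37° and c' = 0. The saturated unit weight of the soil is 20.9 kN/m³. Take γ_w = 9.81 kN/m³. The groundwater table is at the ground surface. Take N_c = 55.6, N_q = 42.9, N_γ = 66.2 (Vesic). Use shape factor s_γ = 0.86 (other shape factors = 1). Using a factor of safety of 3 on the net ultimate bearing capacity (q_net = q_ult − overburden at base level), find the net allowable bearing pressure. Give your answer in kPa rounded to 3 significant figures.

q_all(net) ≈ 386 kPa

With the water table at the surface the whole profile is submerged: γ' = 20.9 − 9.81 = 11.09 kN/m³, so q = γ'·D_f = 19.075 kPa; the same γ' applies in the ½γBN_γ term.
q_ult = q·N_q + 0.5·γ·B·N_γ·s_γ
     = 19.075 × 42.9 + 0.5 × 11.09 × 1.14 × 66.2 × 0.86
     = 818.31 + 359.88 = 1178.2 kPa.
q_net = 1178.2 − 19.075 = 1159.1 kPa.
q_all(net) = 1159.1 / 3 = 386.37 kPa.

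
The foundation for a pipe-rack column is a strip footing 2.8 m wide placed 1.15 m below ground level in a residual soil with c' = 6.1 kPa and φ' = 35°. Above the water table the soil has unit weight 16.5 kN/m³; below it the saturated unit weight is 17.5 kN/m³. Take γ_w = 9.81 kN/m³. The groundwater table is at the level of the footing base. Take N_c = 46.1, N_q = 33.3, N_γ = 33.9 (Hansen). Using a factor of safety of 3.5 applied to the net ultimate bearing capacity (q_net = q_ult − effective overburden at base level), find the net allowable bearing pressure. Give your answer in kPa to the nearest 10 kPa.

q_all(net) ≈ 360 kPa

q = γ·D_f = 16.5 × 1.15 = 18.975 kPa.
For the ½γBN_γ term take γ' = 17.5 − 9.81 = 7.69 kN/m³ (soil below base is submerged).
c·N_c = 6.1 × 46.1 = 281.21 kPa
q·N_q = 18.975 × 33.3 = 631.87 kPa
0.5·γ·B·N_γ = 0.5 × 7.69 × 2.8 × 33.9 = 364.97 kPa
q_ult = 281.21 + 631.87 + 364.97 = 1278 kPa.
Net ultimate: q_net = 1278 − 18.975 = 1259.1 kPa.
q_all(net) = 1259.1 / 3.5 = 359.73 kPa.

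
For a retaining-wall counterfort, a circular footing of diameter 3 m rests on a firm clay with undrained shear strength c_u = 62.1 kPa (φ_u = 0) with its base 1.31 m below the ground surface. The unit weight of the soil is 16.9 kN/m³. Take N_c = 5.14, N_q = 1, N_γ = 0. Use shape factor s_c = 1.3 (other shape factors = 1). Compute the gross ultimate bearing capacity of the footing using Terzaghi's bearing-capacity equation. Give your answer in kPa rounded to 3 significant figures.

Effective surcharge at the founding depth q = γ·D_f = 16.9 × 1.31 = 22.139 kPa.
q_ult = c·N_c·s_c + q·N_q
     = 62.1 × 5.14 × 1.3 + 22.139 × 1
     = 414.95 + 22.139 = 437.09 kPa.

q_ult ≈ 437 kPa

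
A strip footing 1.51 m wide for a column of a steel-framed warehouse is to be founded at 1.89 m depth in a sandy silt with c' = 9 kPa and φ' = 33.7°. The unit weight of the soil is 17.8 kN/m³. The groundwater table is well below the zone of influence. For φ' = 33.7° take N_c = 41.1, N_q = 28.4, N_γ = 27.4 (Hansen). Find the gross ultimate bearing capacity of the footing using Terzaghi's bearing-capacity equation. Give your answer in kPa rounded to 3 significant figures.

Overburden at base level: q = 17.8 × 1.89 = 33.642 kPa.
Cohesion term c·N_c = 9 × 41.1 = 369.9 kPa; surcharge term q·N_q = 33.642 × 28.4 = 955.43 kPa; self-weight term 0.5·γ·B·N_γ = 0.5 × 17.8 × 1.51 × 27.4 = 368.23 kPa.
q_ult = 369.9 + 955.43 + 368.23 = 1693.6 kPa.

q_ult ≈ 1690 kPa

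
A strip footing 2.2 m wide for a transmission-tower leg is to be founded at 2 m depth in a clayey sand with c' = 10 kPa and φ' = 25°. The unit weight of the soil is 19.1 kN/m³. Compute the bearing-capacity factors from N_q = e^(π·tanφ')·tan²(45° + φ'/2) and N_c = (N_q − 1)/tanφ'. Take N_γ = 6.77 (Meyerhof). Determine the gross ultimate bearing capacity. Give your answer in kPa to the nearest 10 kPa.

q_ult ≈ 760 kPa

tan25° = 0.4663, so N_q = e^(π×0.4663)·tan²(57.5°) = 4.327 × 2.464 = 10.66.
N_c = (10.66 − 1)/tan25° = 20.72.
Overburden at base level: q = 19.1 × 2 = 38.2 kPa.
Cohesion term c·N_c = 10 × 20.721 = 207.21 kPa; surcharge term q·N_q = 38.2 × 10.662 = 407.29 kPa; self-weight term 0.5·γ·B·N_γ = 0.5 × 19.1 × 2.2 × 6.77 = 142.24 kPa.
q_ult = 207.21 + 407.29 + 142.24 = 756.74 kPa.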